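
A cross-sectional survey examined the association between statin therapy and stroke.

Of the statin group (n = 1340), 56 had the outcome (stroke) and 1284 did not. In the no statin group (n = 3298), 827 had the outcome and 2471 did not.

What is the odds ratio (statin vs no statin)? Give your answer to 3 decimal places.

From the description: a = 56, b = 1284, c = 827, d = 2471.
OR = (a·d)/(b·c) = (56 × 2471) / (1284 × 827) = 138376 / 1061868 = 0.13031
Exposure is associated with lower odds of stroke (OR = 0.13 < 1).

0.130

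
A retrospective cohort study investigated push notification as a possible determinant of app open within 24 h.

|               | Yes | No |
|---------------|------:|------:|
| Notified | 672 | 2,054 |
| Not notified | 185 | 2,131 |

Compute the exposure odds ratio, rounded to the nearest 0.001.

Cells: a = 672, b = 2054, c = 185, d = 2131.
OR = (a·d)/(b·c) = (672 × 2131) / (2054 × 185) = 1432032 / 379990 = 3.76860
The odds of app open within 24 h are about 3.77 times as high in the notified group.

3.769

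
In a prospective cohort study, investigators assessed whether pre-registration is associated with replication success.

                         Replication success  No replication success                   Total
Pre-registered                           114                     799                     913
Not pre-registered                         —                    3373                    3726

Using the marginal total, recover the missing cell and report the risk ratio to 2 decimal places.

The missing cell is in the unexposed row: 3726 − 3373 = 353.
So a = 114, b = 799, c = 353, d = 3373.
RR = [a/(a+b)] / [c/(c+d)] = (114/913) / (353/3726) = 0.12486/0.09474 = 1.31796

1.32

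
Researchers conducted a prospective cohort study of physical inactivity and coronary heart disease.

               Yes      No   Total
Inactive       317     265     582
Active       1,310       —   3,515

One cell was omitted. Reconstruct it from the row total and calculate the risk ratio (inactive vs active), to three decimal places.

The missing cell is in the unexposed row: 3515 − 1310 = 2205.
So a = 317, b = 265, c = 1310, d = 2205.
RR = [a/(a+b)] / [c/(c+d)] = (317/582) / (1310/3515) = 0.54467/0.37269 = 1.46147

1.461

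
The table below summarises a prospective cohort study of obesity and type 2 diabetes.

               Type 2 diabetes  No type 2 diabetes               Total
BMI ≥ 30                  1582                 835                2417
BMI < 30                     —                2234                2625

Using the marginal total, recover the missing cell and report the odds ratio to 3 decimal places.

10.825

The missing cell is in the unexposed row: 2625 − 2234 = 391.
So a = 1582, b = 835, c = 391, d = 2234.
OR = (a·d)/(b·c) = (1582 × 2234) / (835 × 391) = 3534188 / 326485 = 10.82496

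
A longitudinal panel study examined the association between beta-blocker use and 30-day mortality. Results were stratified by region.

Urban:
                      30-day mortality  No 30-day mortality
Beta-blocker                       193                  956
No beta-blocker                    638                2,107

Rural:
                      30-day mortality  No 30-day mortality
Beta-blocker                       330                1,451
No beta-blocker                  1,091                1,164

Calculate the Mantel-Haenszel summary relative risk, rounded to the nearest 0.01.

RR_MH = Σ(aᵢ·n₀ᵢ/nᵢ) / Σ(cᵢ·n₁ᵢ/nᵢ), with n₁ᵢ = aᵢ+bᵢ (exposed), n₀ᵢ = cᵢ+dᵢ (unexposed), nᵢ = n₁ᵢ+n₀ᵢ.
Stratum 1 (Urban): n₁ = 1149, n₀ = 2745, n = 3894; a·n₀/n = 193·2745/3894 = 136.0516; c·n₁/n = 638·1149/3894 = 188.2542
Stratum 2 (Rural): n₁ = 1781, n₀ = 2255, n = 4036; a·n₀/n = 330·2255/4036 = 184.3781; c·n₁/n = 1091·1781/4036 = 481.4348
RR_MH = (136.0516 + 184.3781) / (188.2542 + 481.4348) = 320.4297 / 669.6891 = 0.47848

0.48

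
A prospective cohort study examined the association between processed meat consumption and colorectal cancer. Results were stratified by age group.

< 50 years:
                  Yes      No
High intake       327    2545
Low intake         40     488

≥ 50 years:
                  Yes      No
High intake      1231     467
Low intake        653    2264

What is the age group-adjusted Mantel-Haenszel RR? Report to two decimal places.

3.02

RR_MH = Σ(aᵢ·n₀ᵢ/nᵢ) / Σ(cᵢ·n₁ᵢ/nᵢ), with n₁ᵢ = aᵢ+bᵢ (exposed), n₀ᵢ = cᵢ+dᵢ (unexposed), nᵢ = n₁ᵢ+n₀ᵢ.
Stratum 1 (< 50 years): n₁ = 2872, n₀ = 528, n = 3400; a·n₀/n = 327·528/3400 = 50.7812; c·n₁/n = 40·2872/3400 = 33.7882
Stratum 2 (≥ 50 years): n₁ = 1698, n₀ = 2917, n = 4615; a·n₀/n = 1231·2917/4615 = 778.0774; c·n₁/n = 653·1698/4615 = 240.2587
RR_MH = (50.7812 + 778.0774) / (33.7882 + 240.2587) = 828.8585 / 274.0470 = 3.02451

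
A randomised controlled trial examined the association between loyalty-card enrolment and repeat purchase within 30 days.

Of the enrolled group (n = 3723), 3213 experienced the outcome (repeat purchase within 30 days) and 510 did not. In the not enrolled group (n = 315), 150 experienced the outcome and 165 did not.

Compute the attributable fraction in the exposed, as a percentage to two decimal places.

From the description: a = 3213, b = 510, c = 150, d = 165.
Risk in exposed = 3213/3723 = 0.86301; risk in unexposed = 150/315 = 0.47619.
RR = 0.86301/0.47619 = 1.81233
AR% = (RR − 1)/RR × 100 = (1.81233 − 1)/1.81233 × 100 = 44.8224%

44.82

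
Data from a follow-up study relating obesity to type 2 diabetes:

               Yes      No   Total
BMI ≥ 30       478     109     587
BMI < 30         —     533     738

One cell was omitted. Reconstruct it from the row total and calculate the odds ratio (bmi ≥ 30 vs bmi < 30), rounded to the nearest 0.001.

The missing cell is in the unexposed row: 738 − 533 = 205.
So a = 478, b = 109, c = 205, d = 533.
OR = (a·d)/(b·c) = (478 × 533) / (109 × 205) = 254774 / 22345 = 11.40183

11.402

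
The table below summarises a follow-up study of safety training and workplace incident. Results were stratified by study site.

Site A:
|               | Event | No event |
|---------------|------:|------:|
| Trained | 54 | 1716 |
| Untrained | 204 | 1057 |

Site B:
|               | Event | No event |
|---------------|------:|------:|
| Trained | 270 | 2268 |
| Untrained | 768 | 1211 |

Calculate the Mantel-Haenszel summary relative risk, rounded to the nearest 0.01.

0.26

RR_MH = Σ(aᵢ·n₀ᵢ/nᵢ) / Σ(cᵢ·n₁ᵢ/nᵢ), with n₁ᵢ = aᵢ+bᵢ (exposed), n₀ᵢ = cᵢ+dᵢ (unexposed), nᵢ = n₁ᵢ+n₀ᵢ.
Stratum 1 (Site A): n₁ = 1770, n₀ = 1261, n = 3031; a·n₀/n = 54·1261/3031 = 22.4659; c·n₁/n = 204·1770/3031 = 119.1290
Stratum 2 (Site B): n₁ = 2538, n₀ = 1979, n = 4517; a·n₀/n = 270·1979/4517 = 118.2931; c·n₁/n = 768·2538/4517 = 431.5218
RR_MH = (22.4659 + 118.2931) / (119.1290 + 431.5218) = 140.7590 / 550.6508 = 0.25562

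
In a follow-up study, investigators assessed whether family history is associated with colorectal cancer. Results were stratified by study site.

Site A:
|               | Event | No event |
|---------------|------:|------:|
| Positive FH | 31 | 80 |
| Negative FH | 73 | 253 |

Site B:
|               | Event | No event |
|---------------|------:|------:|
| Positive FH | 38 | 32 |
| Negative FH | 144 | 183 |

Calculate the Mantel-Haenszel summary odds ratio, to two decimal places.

OR_MH = Σ(aᵢdᵢ/nᵢ) / Σ(bᵢcᵢ/nᵢ), where nᵢ is the stratum total.
Stratum 1 (Site A): n = 437; a·d/n = 31·253/437 = 17.9474; b·c/n = 80·73/437 = 13.3638
Stratum 2 (Site B): n = 397; a·d/n = 38·183/397 = 17.5164; b·c/n = 32·144/397 = 11.6071
OR_MH = (17.9474 + 17.5164) / (13.3638 + 11.6071) = 35.4637 / 24.9709 = 1.42020

1.42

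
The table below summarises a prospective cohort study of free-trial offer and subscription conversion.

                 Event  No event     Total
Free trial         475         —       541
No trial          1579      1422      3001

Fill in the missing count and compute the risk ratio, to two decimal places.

The missing cell is in the exposed row: 541 − 475 = 66.
So a = 475, b = 66, c = 1579, d = 1422.
RR = [a/(a+b)] / [c/(c+d)] = (475/541) / (1579/3001) = 0.87800/0.52616 = 1.66871

1.67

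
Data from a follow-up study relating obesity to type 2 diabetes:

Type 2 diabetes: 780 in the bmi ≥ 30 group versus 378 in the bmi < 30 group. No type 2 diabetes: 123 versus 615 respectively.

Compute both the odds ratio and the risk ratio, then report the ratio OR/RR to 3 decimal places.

4.547

From the description: a = 780, b = 123, c = 378, d = 615.
OR = (780·615)/(123·378) = 479700/46494 = 10.31746
Risk in exposed = 780/903 = 0.86379; risk in unexposed = 378/993 = 0.38066; RR = 2.26916
OR/RR = 10.31746 / 2.26916 = 4.54683
The outcome is not rare, so the OR lies further from 1 than the RR.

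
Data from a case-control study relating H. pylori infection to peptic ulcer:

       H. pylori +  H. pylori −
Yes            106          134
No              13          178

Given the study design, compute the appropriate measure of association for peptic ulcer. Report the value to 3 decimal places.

Reading the table with exposure as columns: a = 106 (H. pylori +, case), b = 13 (H. pylori +, non-case), c = 134 (H. pylori −, case), d = 178.
This is a case-control study: participants were sampled on outcome status, so risks in the source population cannot be estimated directly — relative risk is not valid here. The odds ratio is the appropriate measure.
OR = (a·d)/(b·c) = (106 × 178) / (13 × 134) = 18868 / 1742 = 10.83123

10.831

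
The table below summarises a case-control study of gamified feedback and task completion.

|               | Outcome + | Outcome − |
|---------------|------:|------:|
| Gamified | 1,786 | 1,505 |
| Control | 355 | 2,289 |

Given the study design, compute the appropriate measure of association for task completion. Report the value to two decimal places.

7.65

Cells: a = 1786, b = 1505, c = 355, d = 2289.
This is a case-control study: participants were sampled on outcome status, so risks in the source population cannot be estimated directly — relative risk is not valid here. The odds ratio is the appropriate measure.
OR = (a·d)/(b·c) = (1786 × 2289) / (1505 × 355) = 4088154 / 534275 = 7.65178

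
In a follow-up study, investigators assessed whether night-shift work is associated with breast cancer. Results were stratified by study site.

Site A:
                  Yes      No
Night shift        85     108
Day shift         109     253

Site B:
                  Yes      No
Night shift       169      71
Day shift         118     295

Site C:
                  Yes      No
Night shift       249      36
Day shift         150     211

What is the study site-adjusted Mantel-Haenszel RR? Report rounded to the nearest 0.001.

RR_MH = Σ(aᵢ·n₀ᵢ/nᵢ) / Σ(cᵢ·n₁ᵢ/nᵢ), with n₁ᵢ = aᵢ+bᵢ (exposed), n₀ᵢ = cᵢ+dᵢ (unexposed), nᵢ = n₁ᵢ+n₀ᵢ.
Stratum 1 (Site A): n₁ = 193, n₀ = 362, n = 555; a·n₀/n = 85·362/555 = 55.4414; c·n₁/n = 109·193/555 = 37.9045
Stratum 2 (Site B): n₁ = 240, n₀ = 413, n = 653; a·n₀/n = 169·413/653 = 106.8867; c·n₁/n = 118·240/653 = 43.3691
Stratum 3 (Site C): n₁ = 285, n₀ = 361, n = 646; a·n₀/n = 249·361/646 = 139.1471; c·n₁/n = 150·285/646 = 66.1765
RR_MH = (55.4414 + 106.8867 + 139.1471) / (37.9045 + 43.3691 + 66.1765) = 301.4752 / 147.4500 = 2.04459

2.045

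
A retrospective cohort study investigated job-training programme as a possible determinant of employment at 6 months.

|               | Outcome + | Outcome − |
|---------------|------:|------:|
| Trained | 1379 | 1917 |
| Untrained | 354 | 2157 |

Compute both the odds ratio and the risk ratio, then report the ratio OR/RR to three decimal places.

Cells: a = 1379, b = 1917, c = 354, d = 2157.
OR = (1379·2157)/(1917·354) = 2974503/678618 = 4.38318
Risk in exposed = 1379/3296 = 0.41839; risk in unexposed = 354/2511 = 0.14098; RR = 2.96770
OR/RR = 4.38318 / 2.96770 = 1.47696
The outcome is not rare, so the OR lies further from 1 than the RR.

1.477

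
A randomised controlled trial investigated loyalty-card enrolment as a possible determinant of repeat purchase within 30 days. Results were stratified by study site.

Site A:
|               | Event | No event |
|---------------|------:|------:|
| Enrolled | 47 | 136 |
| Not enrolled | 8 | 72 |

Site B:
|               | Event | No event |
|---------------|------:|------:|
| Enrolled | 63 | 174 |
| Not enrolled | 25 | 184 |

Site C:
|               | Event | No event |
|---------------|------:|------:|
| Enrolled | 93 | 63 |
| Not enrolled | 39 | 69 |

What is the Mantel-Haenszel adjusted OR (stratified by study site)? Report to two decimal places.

2.72

OR_MH = Σ(aᵢdᵢ/nᵢ) / Σ(bᵢcᵢ/nᵢ), where nᵢ is the stratum total.
Stratum 1 (Site A): n = 263; a·d/n = 47·72/263 = 12.8669; b·c/n = 136·8/263 = 4.1369
Stratum 2 (Site B): n = 446; a·d/n = 63·184/446 = 25.9910; b·c/n = 174·25/446 = 9.7534
Stratum 3 (Site C): n = 264; a·d/n = 93·69/264 = 24.3068; b·c/n = 63·39/264 = 9.3068
OR_MH = (12.8669 + 25.9910 + 24.3068) / (4.1369 + 9.7534 + 9.3068) = 63.1648 / 23.1971 = 2.72296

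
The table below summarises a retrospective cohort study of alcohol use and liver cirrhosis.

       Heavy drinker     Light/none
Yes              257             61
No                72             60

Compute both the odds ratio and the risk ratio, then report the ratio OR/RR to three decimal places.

Reading the table with exposure as columns: a = 257 (Heavy drinker, case), b = 72 (Heavy drinker, non-case), c = 61 (Light/none, case), d = 60.
OR = (257·60)/(72·61) = 15420/4392 = 3.51093
Risk in exposed = 257/329 = 0.78116; risk in unexposed = 61/121 = 0.50413; RR = 1.54950
OR/RR = 3.51093 / 1.54950 = 2.26584
The outcome is not rare, so the OR lies further from 1 than the RR.

2.266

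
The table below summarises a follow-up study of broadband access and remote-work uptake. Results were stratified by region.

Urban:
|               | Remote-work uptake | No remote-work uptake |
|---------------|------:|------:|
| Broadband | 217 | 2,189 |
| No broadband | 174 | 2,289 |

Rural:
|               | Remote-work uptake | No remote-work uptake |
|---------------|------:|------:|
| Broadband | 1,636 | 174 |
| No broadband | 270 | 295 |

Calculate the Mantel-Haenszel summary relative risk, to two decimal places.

RR_MH = Σ(aᵢ·n₀ᵢ/nᵢ) / Σ(cᵢ·n₁ᵢ/nᵢ), with n₁ᵢ = aᵢ+bᵢ (exposed), n₀ᵢ = cᵢ+dᵢ (unexposed), nᵢ = n₁ᵢ+n₀ᵢ.
Stratum 1 (Urban): n₁ = 2406, n₀ = 2463, n = 4869; a·n₀/n = 217·2463/4869 = 109.7702; c·n₁/n = 174·2406/4869 = 85.9815
Stratum 2 (Rural): n₁ = 1810, n₀ = 565, n = 2375; a·n₀/n = 1636·565/2375 = 389.1958; c·n₁/n = 270·1810/2375 = 205.7684
RR_MH = (109.7702 + 389.1958) / (85.9815 + 205.7684) = 498.9660 / 291.7499 = 1.71025

1.71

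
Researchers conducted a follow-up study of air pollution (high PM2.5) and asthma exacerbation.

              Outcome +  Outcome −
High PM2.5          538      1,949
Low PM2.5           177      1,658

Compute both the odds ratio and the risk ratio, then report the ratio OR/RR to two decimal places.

Cells: a = 538, b = 1949, c = 177, d = 1658.
OR = (538·1658)/(1949·177) = 892004/344973 = 2.58572
Risk in exposed = 538/2487 = 0.21632; risk in unexposed = 177/1835 = 0.09646; RR = 2.24269
OR/RR = 2.58572 / 2.24269 = 1.15296
The outcome is not rare, so the OR lies further from 1 than the RR.

1.15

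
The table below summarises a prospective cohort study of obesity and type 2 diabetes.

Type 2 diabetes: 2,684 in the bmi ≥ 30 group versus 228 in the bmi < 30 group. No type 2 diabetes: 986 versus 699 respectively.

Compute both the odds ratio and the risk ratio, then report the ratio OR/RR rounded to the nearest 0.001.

2.807

From the description: a = 2684, b = 986, c = 228, d = 699.
OR = (2684·699)/(986·228) = 1876116/224808 = 8.34541
Risk in exposed = 2684/3670 = 0.73134; risk in unexposed = 228/927 = 0.24595; RR = 2.97345
OR/RR = 8.34541 / 2.97345 = 2.80664
The outcome is not rare, so the OR lies further from 1 than the RR.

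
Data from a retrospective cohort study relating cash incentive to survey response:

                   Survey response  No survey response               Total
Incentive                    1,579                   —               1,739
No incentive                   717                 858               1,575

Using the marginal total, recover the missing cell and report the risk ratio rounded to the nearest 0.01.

The missing cell is in the exposed row: 1739 − 1579 = 160.
So a = 1579, b = 160, c = 717, d = 858.
RR = [a/(a+b)] / [c/(c+d)] = (1579/1739) / (717/1575) = 0.90799/0.45524 = 1.99455

1.99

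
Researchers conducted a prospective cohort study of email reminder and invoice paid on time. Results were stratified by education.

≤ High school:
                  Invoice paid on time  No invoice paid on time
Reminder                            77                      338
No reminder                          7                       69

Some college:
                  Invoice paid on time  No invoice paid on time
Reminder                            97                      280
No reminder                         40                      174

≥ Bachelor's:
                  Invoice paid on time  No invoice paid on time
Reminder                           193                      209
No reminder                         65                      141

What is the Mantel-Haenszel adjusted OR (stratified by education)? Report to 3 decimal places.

1.825

OR_MH = Σ(aᵢdᵢ/nᵢ) / Σ(bᵢcᵢ/nᵢ), where nᵢ is the stratum total.
Stratum 1 (≤ High school): n = 491; a·d/n = 77·69/491 = 10.8208; b·c/n = 338·7/491 = 4.8187
Stratum 2 (Some college): n = 591; a·d/n = 97·174/591 = 28.5584; b·c/n = 280·40/591 = 18.9509
Stratum 3 (≥ Bachelor's): n = 608; a·d/n = 193·141/608 = 44.7582; b·c/n = 209·65/608 = 22.3438
OR_MH = (10.8208 + 28.5584 + 44.7582) / (4.8187 + 18.9509 + 22.3438) = 84.1374 / 46.1134 = 1.82457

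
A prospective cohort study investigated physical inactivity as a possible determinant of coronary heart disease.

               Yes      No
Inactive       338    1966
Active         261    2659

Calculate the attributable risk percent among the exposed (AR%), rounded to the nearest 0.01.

39.07

Cells: a = 338, b = 1966, c = 261, d = 2659.
Risk in exposed = 338/2304 = 0.14670; risk in unexposed = 261/2920 = 0.08938.
RR = 0.14670/0.08938 = 1.64126
AR% = (RR − 1)/RR × 100 = (1.64126 − 1)/1.64126 × 100 = 39.0711%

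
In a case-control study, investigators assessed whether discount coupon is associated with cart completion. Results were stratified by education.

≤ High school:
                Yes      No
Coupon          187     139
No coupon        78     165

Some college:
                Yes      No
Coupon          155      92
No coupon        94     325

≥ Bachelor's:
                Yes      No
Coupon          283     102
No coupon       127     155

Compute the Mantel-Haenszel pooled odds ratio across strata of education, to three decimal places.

3.802

OR_MH = Σ(aᵢdᵢ/nᵢ) / Σ(bᵢcᵢ/nᵢ), where nᵢ is the stratum total.
Stratum 1 (≤ High school): n = 569; a·d/n = 187·165/569 = 54.2267; b·c/n = 139·78/569 = 19.0545
Stratum 2 (Some college): n = 666; a·d/n = 155·325/666 = 75.6381; b·c/n = 92·94/666 = 12.9850
Stratum 3 (≥ Bachelor's): n = 667; a·d/n = 283·155/667 = 65.7646; b·c/n = 102·127/667 = 19.4213
OR_MH = (54.2267 + 75.6381 + 65.7646) / (19.0545 + 12.9850 + 19.4213) = 195.6295 / 51.4608 = 3.80153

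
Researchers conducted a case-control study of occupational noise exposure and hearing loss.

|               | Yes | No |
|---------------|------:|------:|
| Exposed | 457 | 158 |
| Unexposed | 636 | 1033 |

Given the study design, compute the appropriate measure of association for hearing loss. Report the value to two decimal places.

Cells: a = 457, b = 158, c = 636, d = 1033.
This is a case-control study: participants were sampled on outcome status, so risks in the source population cannot be estimated directly — relative risk is not valid here. The odds ratio is the appropriate measure.
OR = (a·d)/(b·c) = (457 × 1033) / (158 × 636) = 472081 / 100488 = 4.69788

4.70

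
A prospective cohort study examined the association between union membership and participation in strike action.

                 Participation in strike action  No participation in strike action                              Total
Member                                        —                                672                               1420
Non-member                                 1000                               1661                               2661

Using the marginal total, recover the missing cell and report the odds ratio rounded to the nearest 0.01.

The missing cell is in the exposed row: 1420 − 672 = 748.
So a = 748, b = 672, c = 1000, d = 1661.
OR = (a·d)/(b·c) = (748 × 1661) / (672 × 1000) = 1242428 / 672000 = 1.84885

1.85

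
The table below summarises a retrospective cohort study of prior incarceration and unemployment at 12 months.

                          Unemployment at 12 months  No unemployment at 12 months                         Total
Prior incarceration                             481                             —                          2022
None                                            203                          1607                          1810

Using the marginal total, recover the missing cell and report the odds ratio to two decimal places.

The missing cell is in the exposed row: 2022 − 481 = 1541.
So a = 481, b = 1541, c = 203, d = 1607.
OR = (a·d)/(b·c) = (481 × 1607) / (1541 × 203) = 772967 / 312823 = 2.47094

2.47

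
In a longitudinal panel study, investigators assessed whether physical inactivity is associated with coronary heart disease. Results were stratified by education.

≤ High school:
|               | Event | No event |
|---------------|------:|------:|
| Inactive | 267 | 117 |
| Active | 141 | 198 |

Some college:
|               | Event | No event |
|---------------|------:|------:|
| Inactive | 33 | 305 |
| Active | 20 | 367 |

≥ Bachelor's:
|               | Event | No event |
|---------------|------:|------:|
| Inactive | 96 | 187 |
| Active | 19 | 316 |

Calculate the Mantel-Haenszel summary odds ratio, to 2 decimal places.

OR_MH = Σ(aᵢdᵢ/nᵢ) / Σ(bᵢcᵢ/nᵢ), where nᵢ is the stratum total.
Stratum 1 (≤ High school): n = 723; a·d/n = 267·198/723 = 73.1203; b·c/n = 117·141/723 = 22.8174
Stratum 2 (Some college): n = 725; a·d/n = 33·367/725 = 16.7048; b·c/n = 305·20/725 = 8.4138
Stratum 3 (≥ Bachelor's): n = 618; a·d/n = 96·316/618 = 49.0874; b·c/n = 187·19/618 = 5.7492
OR_MH = (73.1203 + 16.7048 + 49.0874) / (22.8174 + 8.4138 + 5.7492) = 138.9125 / 36.9804 = 3.75638

3.76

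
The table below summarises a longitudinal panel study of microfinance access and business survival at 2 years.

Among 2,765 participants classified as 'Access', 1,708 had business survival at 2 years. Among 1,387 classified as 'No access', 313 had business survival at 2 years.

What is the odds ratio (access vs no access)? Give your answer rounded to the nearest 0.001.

5.545

From the description: a = 1708, b = 1057, c = 313, d = 1074.
OR = (a·d)/(b·c) = (1708 × 1074) / (1057 × 313) = 1834392 / 330841 = 5.54463
The odds of business survival at 2 years are about 5.54 times as high in the access group.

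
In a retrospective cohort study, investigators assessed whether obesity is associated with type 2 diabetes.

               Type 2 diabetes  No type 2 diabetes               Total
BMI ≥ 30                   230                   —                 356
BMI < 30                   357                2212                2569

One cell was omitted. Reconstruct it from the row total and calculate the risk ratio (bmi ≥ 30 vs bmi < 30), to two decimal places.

4.65

The missing cell is in the exposed row: 356 − 230 = 126.
So a = 230, b = 126, c = 357, d = 2212.
RR = [a/(a+b)] / [c/(c+d)] = (230/356) / (357/2569) = 0.64607/0.13896 = 4.64915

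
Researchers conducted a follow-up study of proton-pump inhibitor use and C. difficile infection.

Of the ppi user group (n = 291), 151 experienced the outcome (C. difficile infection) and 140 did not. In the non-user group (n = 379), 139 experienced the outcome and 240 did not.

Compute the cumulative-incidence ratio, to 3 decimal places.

1.415

From the description: a = 151, b = 140, c = 139, d = 240.
Risk in exposed = 151/291 = 0.51890; risk in unexposed = 139/379 = 0.36675.
RR = 0.51890 / 0.36675 = 1.41484
The risk among the exposed is 1.41 times that among the unexposed.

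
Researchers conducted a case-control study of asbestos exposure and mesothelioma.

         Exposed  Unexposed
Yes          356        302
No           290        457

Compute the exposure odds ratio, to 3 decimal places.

Reading the table with exposure as columns: a = 356 (Exposed, case), b = 290 (Exposed, non-case), c = 302 (Unexposed, case), d = 457.
OR = (a·d)/(b·c) = (356 × 457) / (290 × 302) = 162692 / 87580 = 1.85764
The odds of mesothelioma are about 1.86 times as high in the exposed group.

1.858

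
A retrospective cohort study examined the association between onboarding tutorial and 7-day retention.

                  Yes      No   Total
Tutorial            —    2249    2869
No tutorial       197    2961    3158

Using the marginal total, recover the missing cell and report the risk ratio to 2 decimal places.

The missing cell is in the exposed row: 2869 − 2249 = 620.
So a = 620, b = 2249, c = 197, d = 2961.
RR = [a/(a+b)] / [c/(c+d)] = (620/2869) / (197/3158) = 0.21610/0.06238 = 3.46423

3.46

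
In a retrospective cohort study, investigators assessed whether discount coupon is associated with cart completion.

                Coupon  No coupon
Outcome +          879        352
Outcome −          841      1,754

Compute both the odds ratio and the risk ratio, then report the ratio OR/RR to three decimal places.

Reading the table with exposure as columns: a = 879 (Coupon, case), b = 841 (Coupon, non-case), c = 352 (No coupon, case), d = 1754.
OR = (879·1754)/(841·352) = 1541766/296032 = 5.20811
Risk in exposed = 879/1720 = 0.51105; risk in unexposed = 352/2106 = 0.16714; RR = 3.05757
OR/RR = 5.20811 / 3.05757 = 1.70335
The outcome is not rare, so the OR lies further from 1 than the RR.

1.703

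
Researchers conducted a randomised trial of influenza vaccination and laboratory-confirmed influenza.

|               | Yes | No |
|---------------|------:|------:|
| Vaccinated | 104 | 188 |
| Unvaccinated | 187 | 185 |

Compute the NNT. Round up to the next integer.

7

Risk in treated group = 104/292 = 0.35616; risk in control = 187/372 = 0.50269.
Absolute risk reduction = 0.50269 − 0.35616 = 0.14652
NNT = 1 / ARR = 1 / 0.14652 = 6.825 → round up → 7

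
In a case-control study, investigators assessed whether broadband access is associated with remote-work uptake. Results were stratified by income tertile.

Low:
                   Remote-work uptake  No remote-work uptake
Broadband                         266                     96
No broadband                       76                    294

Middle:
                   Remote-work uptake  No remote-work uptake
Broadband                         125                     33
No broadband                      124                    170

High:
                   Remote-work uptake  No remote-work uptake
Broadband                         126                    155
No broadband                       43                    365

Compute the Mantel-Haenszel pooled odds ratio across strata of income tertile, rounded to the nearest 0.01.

7.69

OR_MH = Σ(aᵢdᵢ/nᵢ) / Σ(bᵢcᵢ/nᵢ), where nᵢ is the stratum total.
Stratum 1 (Low): n = 732; a·d/n = 266·294/732 = 106.8361; b·c/n = 96·76/732 = 9.9672
Stratum 2 (Middle): n = 452; a·d/n = 125·170/452 = 47.0133; b·c/n = 33·124/452 = 9.0531
Stratum 3 (High): n = 689; a·d/n = 126·365/689 = 66.7489; b·c/n = 155·43/689 = 9.6734
OR_MH = (106.8361 + 47.0133 + 66.7489) / (9.9672 + 9.0531 + 9.6734) = 220.5983 / 28.6938 = 7.68802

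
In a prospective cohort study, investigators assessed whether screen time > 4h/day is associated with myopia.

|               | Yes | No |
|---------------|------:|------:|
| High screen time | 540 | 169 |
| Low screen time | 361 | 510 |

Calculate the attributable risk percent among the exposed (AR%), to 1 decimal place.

Cells: a = 540, b = 169, c = 361, d = 510.
Risk in exposed = 540/709 = 0.76164; risk in unexposed = 361/871 = 0.41447.
RR = 0.76164/0.41447 = 1.83763
AR% = (RR − 1)/RR × 100 = (1.83763 − 1)/1.83763 × 100 = 45.5821%

45.6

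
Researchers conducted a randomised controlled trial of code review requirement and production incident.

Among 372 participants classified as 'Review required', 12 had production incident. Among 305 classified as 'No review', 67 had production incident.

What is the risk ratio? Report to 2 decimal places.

0.15

From the description: a = 12, b = 360, c = 67, d = 238.
Risk in exposed = 12/372 = 0.03226; risk in unexposed = 67/305 = 0.21967.
RR = 0.03226 / 0.21967 = 0.14685
The risk is 85% lower among the exposed than among the unexposed.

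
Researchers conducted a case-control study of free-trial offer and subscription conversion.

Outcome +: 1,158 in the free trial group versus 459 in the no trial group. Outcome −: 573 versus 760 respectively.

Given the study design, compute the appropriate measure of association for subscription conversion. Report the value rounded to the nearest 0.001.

3.346

From the description: a = 1158, b = 573, c = 459, d = 760.
This is a case-control study: participants were sampled on outcome status, so risks in the source population cannot be estimated directly — relative risk is not valid here. The odds ratio is the appropriate measure.
OR = (a·d)/(b·c) = (1158 × 760) / (573 × 459) = 880080 / 263007 = 3.34622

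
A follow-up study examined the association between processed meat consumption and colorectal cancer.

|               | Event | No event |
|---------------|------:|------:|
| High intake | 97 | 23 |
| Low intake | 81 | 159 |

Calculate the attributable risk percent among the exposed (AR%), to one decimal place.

58.2

Cells: a = 97, b = 23, c = 81, d = 159.
Risk in exposed = 97/120 = 0.80833; risk in unexposed = 81/240 = 0.33750.
RR = 0.80833/0.33750 = 2.39506
AR% = (RR − 1)/RR × 100 = (2.39506 − 1)/2.39506 × 100 = 58.2474%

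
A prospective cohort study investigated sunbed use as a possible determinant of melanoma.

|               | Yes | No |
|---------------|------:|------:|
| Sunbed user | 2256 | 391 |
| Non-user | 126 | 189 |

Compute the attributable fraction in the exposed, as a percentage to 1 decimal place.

53.1

Cells: a = 2256, b = 391, c = 126, d = 189.
Risk in exposed = 2256/2647 = 0.85229; risk in unexposed = 126/315 = 0.40000.
RR = 0.85229/0.40000 = 2.13071
AR% = (RR − 1)/RR × 100 = (2.13071 − 1)/2.13071 × 100 = 53.0674%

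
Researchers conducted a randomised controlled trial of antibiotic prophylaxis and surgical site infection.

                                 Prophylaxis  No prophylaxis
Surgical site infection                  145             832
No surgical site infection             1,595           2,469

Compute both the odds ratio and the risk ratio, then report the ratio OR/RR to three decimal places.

0.816

Reading the table with exposure as columns: a = 145 (Prophylaxis, case), b = 1595 (Prophylaxis, non-case), c = 832 (No prophylaxis, case), d = 2469.
OR = (145·2469)/(1595·832) = 358005/1327040 = 0.26978
Risk in exposed = 145/1740 = 0.08333; risk in unexposed = 832/3301 = 0.25204; RR = 0.33063
OR/RR = 0.26978 / 0.33063 = 0.81595
The outcome is not rare, so the OR lies further from 1 than the RR.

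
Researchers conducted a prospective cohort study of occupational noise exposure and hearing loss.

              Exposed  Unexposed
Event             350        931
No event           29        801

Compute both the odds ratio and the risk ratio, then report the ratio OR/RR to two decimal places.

6.04

Reading the table with exposure as columns: a = 350 (Exposed, case), b = 29 (Exposed, non-case), c = 931 (Unexposed, case), d = 801.
OR = (350·801)/(29·931) = 280350/26999 = 10.38372
Risk in exposed = 350/379 = 0.92348; risk in unexposed = 931/1732 = 0.53753; RR = 1.71802
OR/RR = 10.38372 / 1.71802 = 6.04402
The outcome is not rare, so the OR lies further from 1 than the RR.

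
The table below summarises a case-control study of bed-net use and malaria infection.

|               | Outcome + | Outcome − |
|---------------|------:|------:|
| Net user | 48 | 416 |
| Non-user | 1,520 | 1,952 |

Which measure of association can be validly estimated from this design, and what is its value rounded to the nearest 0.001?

Cells: a = 48, b = 416, c = 1520, d = 1952.
This is a case-control study: participants were sampled on outcome status, so risks in the source population cannot be estimated directly — relative risk is not valid here. The odds ratio is the appropriate measure.
OR = (a·d)/(b·c) = (48 × 1952) / (416 × 1520) = 93696 / 632320 = 0.14818

0.148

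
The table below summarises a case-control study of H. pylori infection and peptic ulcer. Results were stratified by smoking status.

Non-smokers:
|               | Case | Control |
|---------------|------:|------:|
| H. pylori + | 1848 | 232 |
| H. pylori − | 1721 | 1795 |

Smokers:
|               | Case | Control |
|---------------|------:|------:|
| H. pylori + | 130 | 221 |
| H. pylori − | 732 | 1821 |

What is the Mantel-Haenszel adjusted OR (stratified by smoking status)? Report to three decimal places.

OR_MH = Σ(aᵢdᵢ/nᵢ) / Σ(bᵢcᵢ/nᵢ), where nᵢ is the stratum total.
Stratum 1 (Non-smokers): n = 5596; a·d/n = 1848·1795/5596 = 592.7734; b·c/n = 232·1721/5596 = 71.3495
Stratum 2 (Smokers): n = 2904; a·d/n = 130·1821/2904 = 81.5186; b·c/n = 221·732/2904 = 55.7066
OR_MH = (592.7734 + 81.5186) / (71.3495 + 55.7066) = 674.2920 / 127.0561 = 5.30704

5.307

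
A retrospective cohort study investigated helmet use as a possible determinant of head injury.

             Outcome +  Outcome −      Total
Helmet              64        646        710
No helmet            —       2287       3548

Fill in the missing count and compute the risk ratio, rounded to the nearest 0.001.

The missing cell is in the unexposed row: 3548 − 2287 = 1261.
So a = 64, b = 646, c = 1261, d = 2287.
RR = [a/(a+b)] / [c/(c+d)] = (64/710) / (1261/3548) = 0.09014/0.35541 = 0.25362

0.254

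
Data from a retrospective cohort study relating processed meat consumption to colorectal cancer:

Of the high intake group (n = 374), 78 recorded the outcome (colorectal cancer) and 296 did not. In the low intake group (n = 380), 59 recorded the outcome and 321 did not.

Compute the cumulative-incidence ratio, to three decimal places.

1.343

From the description: a = 78, b = 296, c = 59, d = 321.
Risk in exposed = 78/374 = 0.20856; risk in unexposed = 59/380 = 0.15526.
RR = 0.20856 / 0.15526 = 1.34324
The risk among the exposed is 1.34 times that among the unexposed.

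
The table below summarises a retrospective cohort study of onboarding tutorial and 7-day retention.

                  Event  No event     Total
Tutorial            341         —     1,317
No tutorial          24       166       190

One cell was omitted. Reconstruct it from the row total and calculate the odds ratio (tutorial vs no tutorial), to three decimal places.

The missing cell is in the exposed row: 1317 − 341 = 976.
So a = 341, b = 976, c = 24, d = 166.
OR = (a·d)/(b·c) = (341 × 166) / (976 × 24) = 56606 / 23424 = 2.41658

2.417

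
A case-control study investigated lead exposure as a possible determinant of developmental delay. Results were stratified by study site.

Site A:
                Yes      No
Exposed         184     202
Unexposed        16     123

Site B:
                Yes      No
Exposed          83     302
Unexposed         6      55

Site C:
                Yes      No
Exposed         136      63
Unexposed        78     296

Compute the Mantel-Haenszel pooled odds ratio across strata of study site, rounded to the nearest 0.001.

6.576

OR_MH = Σ(aᵢdᵢ/nᵢ) / Σ(bᵢcᵢ/nᵢ), where nᵢ is the stratum total.
Stratum 1 (Site A): n = 525; a·d/n = 184·123/525 = 43.1086; b·c/n = 202·16/525 = 6.1562
Stratum 2 (Site B): n = 446; a·d/n = 83·55/446 = 10.2354; b·c/n = 302·6/446 = 4.0628
Stratum 3 (Site C): n = 573; a·d/n = 136·296/573 = 70.2548; b·c/n = 63·78/573 = 8.5759
OR_MH = (43.1086 + 10.2354 + 70.2548) / (6.1562 + 4.0628 + 8.5759) = 123.5988 / 18.7949 = 6.57619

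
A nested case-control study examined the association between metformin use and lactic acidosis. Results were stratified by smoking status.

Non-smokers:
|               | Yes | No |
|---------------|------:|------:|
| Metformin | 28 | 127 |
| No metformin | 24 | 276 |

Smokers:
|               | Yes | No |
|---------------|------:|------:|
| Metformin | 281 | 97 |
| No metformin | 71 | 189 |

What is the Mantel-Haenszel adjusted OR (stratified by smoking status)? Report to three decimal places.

OR_MH = Σ(aᵢdᵢ/nᵢ) / Σ(bᵢcᵢ/nᵢ), where nᵢ is the stratum total.
Stratum 1 (Non-smokers): n = 455; a·d/n = 28·276/455 = 16.9846; b·c/n = 127·24/455 = 6.6989
Stratum 2 (Smokers): n = 638; a·d/n = 281·189/638 = 83.2429; b·c/n = 97·71/638 = 10.7947
OR_MH = (16.9846 + 83.2429) / (6.6989 + 10.7947) = 100.2276 / 17.4936 = 5.72939

5.729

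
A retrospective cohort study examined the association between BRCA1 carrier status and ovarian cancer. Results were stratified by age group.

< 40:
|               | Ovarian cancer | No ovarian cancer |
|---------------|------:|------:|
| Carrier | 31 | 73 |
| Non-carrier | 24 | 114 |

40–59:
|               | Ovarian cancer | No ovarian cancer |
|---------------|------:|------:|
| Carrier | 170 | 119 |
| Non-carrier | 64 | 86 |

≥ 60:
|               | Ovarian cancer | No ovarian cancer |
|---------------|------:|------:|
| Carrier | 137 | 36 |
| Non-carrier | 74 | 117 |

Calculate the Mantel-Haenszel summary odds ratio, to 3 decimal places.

OR_MH = Σ(aᵢdᵢ/nᵢ) / Σ(bᵢcᵢ/nᵢ), where nᵢ is the stratum total.
Stratum 1 (< 40): n = 242; a·d/n = 31·114/242 = 14.6033; b·c/n = 73·24/242 = 7.2397
Stratum 2 (40–59): n = 439; a·d/n = 170·86/439 = 33.3030; b·c/n = 119·64/439 = 17.3485
Stratum 3 (≥ 60): n = 364; a·d/n = 137·117/364 = 44.0357; b·c/n = 36·74/364 = 7.3187
OR_MH = (14.6033 + 33.3030 + 44.0357) / (7.2397 + 17.3485 + 7.3187) = 91.9420 / 31.9069 = 2.88157

2.882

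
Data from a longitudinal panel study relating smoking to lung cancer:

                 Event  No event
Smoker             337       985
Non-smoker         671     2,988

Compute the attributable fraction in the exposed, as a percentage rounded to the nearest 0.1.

28.1

Cells: a = 337, b = 985, c = 671, d = 2988.
Risk in exposed = 337/1322 = 0.25492; risk in unexposed = 671/3659 = 0.18338.
RR = 0.25492/0.18338 = 1.39008
AR% = (RR − 1)/RR × 100 = (1.39008 − 1)/1.39008 × 100 = 28.0615%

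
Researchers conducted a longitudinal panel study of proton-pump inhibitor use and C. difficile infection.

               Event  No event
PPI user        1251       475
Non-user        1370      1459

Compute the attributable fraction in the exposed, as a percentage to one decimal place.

Cells: a = 1251, b = 475, c = 1370, d = 1459.
Risk in exposed = 1251/1726 = 0.72480; risk in unexposed = 1370/2829 = 0.48427.
RR = 0.72480/0.48427 = 1.49668
AR% = (RR − 1)/RR × 100 = (1.49668 − 1)/1.49668 × 100 = 33.1854%

33.2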